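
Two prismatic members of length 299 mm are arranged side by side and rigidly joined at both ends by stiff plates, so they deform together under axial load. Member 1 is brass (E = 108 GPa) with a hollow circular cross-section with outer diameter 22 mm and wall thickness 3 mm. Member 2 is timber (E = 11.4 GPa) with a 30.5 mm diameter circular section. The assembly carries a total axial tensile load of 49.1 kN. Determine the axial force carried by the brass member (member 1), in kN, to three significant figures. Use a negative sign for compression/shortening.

A_1 = 179.1 mm².
A_2 = 730.6 mm².
Equal strain + equilibrium ⇒ each member carries load in proportion to AE: A₁E₁ = 19340000 N, A₂E₂ = 8329000 N, ΣAE = 27670000 N.
F₁ = P·A₁E₁/ΣAE = 49100·19340000/27670000 = 34320 N.

34.3 kN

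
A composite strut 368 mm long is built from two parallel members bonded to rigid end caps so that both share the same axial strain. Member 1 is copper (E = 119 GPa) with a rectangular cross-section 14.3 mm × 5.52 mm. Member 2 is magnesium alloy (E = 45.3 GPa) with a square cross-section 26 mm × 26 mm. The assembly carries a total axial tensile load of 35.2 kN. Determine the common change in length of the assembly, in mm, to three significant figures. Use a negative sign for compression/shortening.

A_1 = 78.94 mm².
A_2 = 676 mm².
Equal strain + equilibrium ⇒ each member carries load in proportion to AE: A₁E₁ = 9393000 N, A₂E₂ = 30620000 N, ΣAE = 40020000 N.
δ = PL/ΣAE = 35200·368/40020000 = 0.3237 mm.

0.324 mm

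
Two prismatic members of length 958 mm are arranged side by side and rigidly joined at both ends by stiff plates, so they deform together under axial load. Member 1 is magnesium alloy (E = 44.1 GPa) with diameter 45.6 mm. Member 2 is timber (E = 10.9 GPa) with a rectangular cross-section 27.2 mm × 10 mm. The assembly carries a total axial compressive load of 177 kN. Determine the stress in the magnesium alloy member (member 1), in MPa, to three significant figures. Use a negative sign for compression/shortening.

A_1 = 1633 mm².
A_2 = 272 mm².
Equal strain + equilibrium ⇒ each member carries load in proportion to AE: A₁E₁ = 72020000 N, A₂E₂ = 2965000 N, ΣAE = 74990000 N.
σ₁ = P·E₁/ΣAE = -177000·44100/74990000 = -104.1 MPa.

-104 MPa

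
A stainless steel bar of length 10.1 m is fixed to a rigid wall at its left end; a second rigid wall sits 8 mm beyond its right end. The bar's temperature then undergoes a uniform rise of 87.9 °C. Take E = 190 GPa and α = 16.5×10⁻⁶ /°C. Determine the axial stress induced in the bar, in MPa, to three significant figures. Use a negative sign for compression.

-125 MPa

Free thermal expansion αLΔT = 16.5e-6 · 10100 · 87.9 = 14.65 mm.
The walls engage after the gap closes; constrained expansion = 14.65 − 8 = 6.649 mm.
The walls impose strain ε = −(6.649)/10100 = -6.5827e-04; σ = Eε = 190000 · -6.5827e-04 = -125.1 MPa.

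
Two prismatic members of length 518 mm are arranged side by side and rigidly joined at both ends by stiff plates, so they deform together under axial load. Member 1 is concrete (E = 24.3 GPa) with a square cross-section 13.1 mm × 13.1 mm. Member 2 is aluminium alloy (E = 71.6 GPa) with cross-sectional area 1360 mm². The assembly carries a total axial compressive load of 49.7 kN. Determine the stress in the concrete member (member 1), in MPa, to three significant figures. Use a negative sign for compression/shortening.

A_1 = 171.6 mm².
Equal strain + equilibrium ⇒ each member carries load in proportion to AE: A₁E₁ = 4170000 N, A₂E₂ = 97380000 N, ΣAE = 101500000 N.
σ₁ = P·E₁/ΣAE = -49700·24300/101500000 = -11.89 MPa.

-11.9 MPa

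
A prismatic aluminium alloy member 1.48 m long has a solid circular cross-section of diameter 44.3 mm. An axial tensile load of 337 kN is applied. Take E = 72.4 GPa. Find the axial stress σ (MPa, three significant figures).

219 MPa

A = 1541 mm².
σ = N/A = 337000/1541 = 218.6 MPa.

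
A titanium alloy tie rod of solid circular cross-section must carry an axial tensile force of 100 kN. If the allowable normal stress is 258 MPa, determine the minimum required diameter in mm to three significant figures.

22.2 mm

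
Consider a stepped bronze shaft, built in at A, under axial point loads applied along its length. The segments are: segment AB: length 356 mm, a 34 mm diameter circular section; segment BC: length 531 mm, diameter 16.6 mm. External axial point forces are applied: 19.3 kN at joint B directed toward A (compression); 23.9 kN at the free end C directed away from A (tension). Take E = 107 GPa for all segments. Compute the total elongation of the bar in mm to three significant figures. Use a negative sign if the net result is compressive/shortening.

0.565 mm

Internal axial forces (sectioning from the free end, tension +): N_BC = 23.9 kN, N_AB = 4.6 kN.
A_AB = 907.9 mm².
A_BC = 216.4 mm².
δ_AB = 4600·356/(907.9·107000) = 0.01686 mm
δ_BC = 23900·531/(216.4·107000) = 0.548 mm
δ = Σδ_i = 0.5649 mm.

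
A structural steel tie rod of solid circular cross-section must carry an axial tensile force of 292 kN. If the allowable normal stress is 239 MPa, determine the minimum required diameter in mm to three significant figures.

Required area A ≥ P/σ_allow = 292000/239 = 1222 mm².
For a solid circular section, d ≥ √(4A/π) = 39.44 mm.

39.4 mm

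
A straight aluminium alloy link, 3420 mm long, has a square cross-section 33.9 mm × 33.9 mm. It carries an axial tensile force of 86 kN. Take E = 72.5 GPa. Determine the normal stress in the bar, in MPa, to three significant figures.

A = 1149 mm².
σ = N/A = 86000/1149 = 74.83 MPa.

74.8 MPa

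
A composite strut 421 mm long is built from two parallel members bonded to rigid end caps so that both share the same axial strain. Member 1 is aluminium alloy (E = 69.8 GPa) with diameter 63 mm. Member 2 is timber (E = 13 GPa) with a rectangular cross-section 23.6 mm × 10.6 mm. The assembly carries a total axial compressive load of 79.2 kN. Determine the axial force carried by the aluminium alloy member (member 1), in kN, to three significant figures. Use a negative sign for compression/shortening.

-78.0 kN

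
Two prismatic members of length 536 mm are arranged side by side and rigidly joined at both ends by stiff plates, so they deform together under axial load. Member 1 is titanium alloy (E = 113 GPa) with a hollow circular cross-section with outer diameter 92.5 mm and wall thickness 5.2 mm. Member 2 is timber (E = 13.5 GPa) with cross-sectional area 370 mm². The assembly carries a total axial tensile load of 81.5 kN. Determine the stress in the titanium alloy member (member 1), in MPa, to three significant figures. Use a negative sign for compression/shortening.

55.4 MPa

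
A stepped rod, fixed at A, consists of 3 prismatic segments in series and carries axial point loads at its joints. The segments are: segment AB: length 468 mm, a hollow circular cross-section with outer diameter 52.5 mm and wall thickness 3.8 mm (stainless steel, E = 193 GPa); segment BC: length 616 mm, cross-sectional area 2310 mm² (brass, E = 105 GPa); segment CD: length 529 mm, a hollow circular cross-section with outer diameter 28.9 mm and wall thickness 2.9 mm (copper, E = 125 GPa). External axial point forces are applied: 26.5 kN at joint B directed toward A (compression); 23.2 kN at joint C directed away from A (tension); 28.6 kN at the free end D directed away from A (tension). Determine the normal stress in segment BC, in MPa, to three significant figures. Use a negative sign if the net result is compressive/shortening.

22.4 MPa

Internal axial forces (sectioning from the free end, tension +): N_CD = 28.6 kN, N_BC = 51.8 kN, N_AB = 25.3 kN.
σ_BC = N_BC/A_BC = 51800/2310 = 22.42 MPa.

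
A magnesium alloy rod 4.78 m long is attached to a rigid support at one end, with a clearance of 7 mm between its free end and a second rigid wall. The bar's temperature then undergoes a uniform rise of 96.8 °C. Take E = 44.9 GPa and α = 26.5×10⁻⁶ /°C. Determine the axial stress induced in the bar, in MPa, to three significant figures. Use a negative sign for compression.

Free thermal expansion αLΔT = 26.5e-6 · 4780 · 96.8 = 12.26 mm.
The walls engage after the gap closes; constrained expansion = 12.26 − 7 = 5.262 mm.
The walls impose strain ε = −(5.262)/4780 = -1.1008e-03; σ = Eε = 44900 · -1.1008e-03 = -49.42 MPa.

-49.4 MPa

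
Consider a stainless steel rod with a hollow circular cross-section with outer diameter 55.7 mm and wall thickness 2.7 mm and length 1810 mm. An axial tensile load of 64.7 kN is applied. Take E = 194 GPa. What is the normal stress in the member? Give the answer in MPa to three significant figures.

144 MPa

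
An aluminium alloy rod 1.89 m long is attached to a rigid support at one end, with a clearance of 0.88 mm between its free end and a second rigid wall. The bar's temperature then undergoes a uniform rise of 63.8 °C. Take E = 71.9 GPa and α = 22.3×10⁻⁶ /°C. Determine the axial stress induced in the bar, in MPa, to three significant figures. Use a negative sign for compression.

Free thermal expansion αLΔT = 22.3e-6 · 1890 · 63.8 = 2.689 mm.
The walls engage after the gap closes; constrained expansion = 2.689 − 0.88 = 1.809 mm.
The walls impose strain ε = −(1.809)/1890 = -9.5713e-04; σ = Eε = 71900 · -9.5713e-04 = -68.82 MPa.

-68.8 MPa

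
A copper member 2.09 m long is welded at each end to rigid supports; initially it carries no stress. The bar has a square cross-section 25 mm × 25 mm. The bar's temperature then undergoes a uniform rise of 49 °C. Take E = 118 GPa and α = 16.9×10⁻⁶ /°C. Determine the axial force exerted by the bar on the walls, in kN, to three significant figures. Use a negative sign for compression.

-61.1 kN

Free thermal expansion αLΔT = 16.9e-6 · 2090 · 49 = 1.731 mm.
The walls impose strain ε = −(1.731)/2090 = -8.2810e-04; σ = Eε = 118000 · -8.2810e-04 = -97.72 MPa.
Wall reaction R = σ·A = -97.72·625 = -61070 N = -61.07 kN.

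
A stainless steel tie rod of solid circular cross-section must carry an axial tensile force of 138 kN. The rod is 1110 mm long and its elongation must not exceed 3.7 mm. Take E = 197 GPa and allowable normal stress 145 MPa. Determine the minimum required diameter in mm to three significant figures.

Required area A ≥ P/σ_allow = 138000/145 = 951.7 mm².
For a solid circular section, d ≥ √(4A/π) = 34.81 mm.
Elongation limit: A ≥ PL/(Eδ_allow) = 138000·1110/(197000·3.7) = 210.2 mm² ⇒ d ≥ 16.36 mm.
The stress limit governs.

34.8 mm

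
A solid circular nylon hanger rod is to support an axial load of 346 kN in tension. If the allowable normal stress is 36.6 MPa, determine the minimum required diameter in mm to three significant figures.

Required area A ≥ P/σ_allow = 346000/36.6 = 9454 mm².
For a solid circular section, d ≥ √(4A/π) = 109.7 mm.

110 mm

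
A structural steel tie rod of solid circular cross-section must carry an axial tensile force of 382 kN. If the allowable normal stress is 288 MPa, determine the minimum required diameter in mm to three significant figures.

41.1 mm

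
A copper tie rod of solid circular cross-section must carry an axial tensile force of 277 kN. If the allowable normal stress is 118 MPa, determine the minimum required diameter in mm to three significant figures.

54.7 mm

Required area A ≥ P/σ_allow = 277000/118 = 2347 mm².
For a solid circular section, d ≥ √(4A/π) = 54.67 mm.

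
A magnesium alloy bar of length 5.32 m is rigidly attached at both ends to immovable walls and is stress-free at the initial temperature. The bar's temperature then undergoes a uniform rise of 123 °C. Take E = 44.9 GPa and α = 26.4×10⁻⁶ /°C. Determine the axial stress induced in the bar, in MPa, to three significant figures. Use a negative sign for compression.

Free thermal expansion αLΔT = 26.4e-6 · 5320 · 123 = 17.28 mm.
The walls impose strain ε = −(17.28)/5320 = -3.2472e-03; σ = Eε = 44900 · -3.2472e-03 = -145.8 MPa.

-146 MPa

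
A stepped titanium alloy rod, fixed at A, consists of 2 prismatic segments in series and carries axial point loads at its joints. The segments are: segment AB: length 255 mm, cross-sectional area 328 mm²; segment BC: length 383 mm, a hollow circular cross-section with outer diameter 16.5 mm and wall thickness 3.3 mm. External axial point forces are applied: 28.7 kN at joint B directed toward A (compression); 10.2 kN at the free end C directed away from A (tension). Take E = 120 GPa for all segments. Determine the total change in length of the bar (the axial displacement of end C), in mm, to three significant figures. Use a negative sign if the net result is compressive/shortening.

0.118 mm

Internal axial forces (sectioning from the free end, tension +): N_BC = 10.2 kN, N_AB = -18.5 kN.
A_BC = 136.8 mm².
δ_AB = -18500·255/(328·120000) = -0.1199 mm
δ_BC = 10200·383/(136.8·120000) = 0.2379 mm
δ = Σδ_i = 0.118 mm.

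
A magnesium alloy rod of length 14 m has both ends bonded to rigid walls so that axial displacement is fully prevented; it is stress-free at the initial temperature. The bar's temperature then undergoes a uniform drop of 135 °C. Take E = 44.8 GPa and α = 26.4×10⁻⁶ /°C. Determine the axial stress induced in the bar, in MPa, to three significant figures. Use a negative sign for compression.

160 MPa

Free thermal expansion αLΔT = 26.4e-6 · 14000 · -135 = -49.9 mm.
The walls impose strain ε = −(-49.9)/14000 = 3.5640e-03; σ = Eε = 44800 · 3.5640e-03 = 159.7 MPa.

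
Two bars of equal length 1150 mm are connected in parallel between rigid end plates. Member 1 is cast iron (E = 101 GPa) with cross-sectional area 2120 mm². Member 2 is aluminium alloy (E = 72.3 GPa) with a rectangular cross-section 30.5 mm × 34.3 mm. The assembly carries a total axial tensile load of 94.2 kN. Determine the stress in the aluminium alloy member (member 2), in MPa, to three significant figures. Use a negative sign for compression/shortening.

23.5 MPa

A_2 = 1046 mm².
Equal strain + equilibrium ⇒ each member carries load in proportion to AE: A₁E₁ = 214100000 N, A₂E₂ = 75640000 N, ΣAE = 289800000 N.
σ₂ = P·E₂/ΣAE = 94200·72300/289800000 = 23.5 MPa.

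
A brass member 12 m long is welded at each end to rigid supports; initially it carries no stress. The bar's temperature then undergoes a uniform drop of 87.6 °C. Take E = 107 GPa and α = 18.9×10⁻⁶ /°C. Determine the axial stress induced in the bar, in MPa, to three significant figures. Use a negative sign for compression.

177 MPa

Free thermal expansion αLΔT = 18.9e-6 · 12000 · -87.6 = -19.87 mm.
The walls impose strain ε = −(-19.87)/12000 = 1.6556e-03; σ = Eε = 107000 · 1.6556e-03 = 177.2 MPa.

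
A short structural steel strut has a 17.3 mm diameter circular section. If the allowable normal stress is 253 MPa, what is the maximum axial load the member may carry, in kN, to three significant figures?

A = 235.1 mm².
P_max = σ_allow · A = 253 · 235.1 = 59470 N = 59.47 kN.

59.5 kN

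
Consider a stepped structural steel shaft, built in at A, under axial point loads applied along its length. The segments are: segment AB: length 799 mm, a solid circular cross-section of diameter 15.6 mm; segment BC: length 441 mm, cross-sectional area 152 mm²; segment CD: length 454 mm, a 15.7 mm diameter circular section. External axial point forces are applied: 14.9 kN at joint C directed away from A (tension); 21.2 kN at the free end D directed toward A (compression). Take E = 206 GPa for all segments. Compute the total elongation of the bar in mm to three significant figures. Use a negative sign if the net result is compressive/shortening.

-0.458 mm

Internal axial forces (sectioning from the free end, tension +): N_CD = -21.2 kN, N_BC = -6.3 kN, N_AB = -6.3 kN.
A_AB = 191.1 mm².
A_CD = 193.6 mm².
δ_AB = -6300·799/(191.1·206000) = -0.1278 mm
δ_BC = -6300·441/(152·206000) = -0.08873 mm
δ_CD = -21200·454/(193.6·206000) = -0.2413 mm
δ = Σδ_i = -0.4579 mm.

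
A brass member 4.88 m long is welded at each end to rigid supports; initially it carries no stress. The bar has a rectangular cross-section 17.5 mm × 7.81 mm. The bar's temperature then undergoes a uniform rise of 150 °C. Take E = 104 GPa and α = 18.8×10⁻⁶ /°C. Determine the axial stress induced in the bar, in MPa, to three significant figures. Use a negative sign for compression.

-293 MPa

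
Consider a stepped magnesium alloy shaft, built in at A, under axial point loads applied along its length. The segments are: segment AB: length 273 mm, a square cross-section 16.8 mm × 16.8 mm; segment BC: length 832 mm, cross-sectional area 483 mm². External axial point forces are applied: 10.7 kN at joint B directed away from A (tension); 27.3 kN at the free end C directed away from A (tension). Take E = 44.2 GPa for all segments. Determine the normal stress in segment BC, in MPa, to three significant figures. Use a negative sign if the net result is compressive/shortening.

56.5 MPa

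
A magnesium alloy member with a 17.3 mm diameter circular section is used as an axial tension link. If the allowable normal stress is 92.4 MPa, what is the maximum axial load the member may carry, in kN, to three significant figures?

A = 235.1 mm².
P_max = σ_allow · A = 92.4 · 235.1 = 21720 N = 21.72 kN.

21.7 kN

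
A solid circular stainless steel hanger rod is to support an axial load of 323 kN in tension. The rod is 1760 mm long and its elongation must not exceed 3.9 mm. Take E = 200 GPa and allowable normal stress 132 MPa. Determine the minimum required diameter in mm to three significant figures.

Required area A ≥ P/σ_allow = 323000/132 = 2447 mm².
For a solid circular section, d ≥ √(4A/π) = 55.82 mm.
Elongation limit: A ≥ PL/(Eδ_allow) = 323000·1760/(200000·3.9) = 728.8 mm² ⇒ d ≥ 30.46 mm.
The stress limit governs.

55.8 mm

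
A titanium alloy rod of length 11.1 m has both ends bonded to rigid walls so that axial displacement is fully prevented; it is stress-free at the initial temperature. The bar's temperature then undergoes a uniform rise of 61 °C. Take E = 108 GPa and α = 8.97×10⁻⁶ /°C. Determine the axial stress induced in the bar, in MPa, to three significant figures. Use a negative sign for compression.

-59.1 MPa

Free thermal expansion αLΔT = 8.97e-6 · 11100 · 61 = 6.074 mm.
The walls impose strain ε = −(6.074)/11100 = -5.4717e-04; σ = Eε = 108000 · -5.4717e-04 = -59.09 MPa.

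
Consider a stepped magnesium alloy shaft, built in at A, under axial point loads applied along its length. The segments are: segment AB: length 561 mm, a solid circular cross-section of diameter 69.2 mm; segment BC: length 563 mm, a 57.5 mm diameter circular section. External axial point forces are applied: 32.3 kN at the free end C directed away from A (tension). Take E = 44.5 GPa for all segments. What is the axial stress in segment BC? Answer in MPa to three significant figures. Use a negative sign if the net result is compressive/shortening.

12.4 MPa

Internal axial forces (sectioning from the free end, tension +): N_BC = 32.3 kN, N_AB = 32.3 kN.
A_BC = 2597 mm².
σ_BC = N_BC/A_BC = 32300/2597 = 12.44 MPa.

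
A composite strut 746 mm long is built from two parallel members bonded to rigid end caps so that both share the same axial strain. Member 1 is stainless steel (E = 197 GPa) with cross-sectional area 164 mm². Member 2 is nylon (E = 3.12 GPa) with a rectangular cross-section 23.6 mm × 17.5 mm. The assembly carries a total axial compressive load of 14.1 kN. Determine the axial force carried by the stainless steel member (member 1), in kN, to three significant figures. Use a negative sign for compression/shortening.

A_2 = 413 mm².
Equal strain + equilibrium ⇒ each member carries load in proportion to AE: A₁E₁ = 32310000 N, A₂E₂ = 1289000 N, ΣAE = 33600000 N.
F₁ = P·A₁E₁/ΣAE = -14100·32310000/33600000 = -13560 N.

-13.6 kN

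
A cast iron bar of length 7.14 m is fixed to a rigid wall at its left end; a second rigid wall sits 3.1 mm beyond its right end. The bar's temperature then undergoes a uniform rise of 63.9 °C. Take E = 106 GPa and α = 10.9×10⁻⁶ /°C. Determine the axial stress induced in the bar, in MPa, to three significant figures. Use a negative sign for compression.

-27.8 MPa

Free thermal expansion αLΔT = 10.9e-6 · 7140 · 63.9 = 4.973 mm.
The walls engage after the gap closes; constrained expansion = 4.973 − 3.1 = 1.873 mm.
The walls impose strain ε = −(1.873)/7140 = -2.6234e-04; σ = Eε = 106000 · -2.6234e-04 = -27.81 MPa.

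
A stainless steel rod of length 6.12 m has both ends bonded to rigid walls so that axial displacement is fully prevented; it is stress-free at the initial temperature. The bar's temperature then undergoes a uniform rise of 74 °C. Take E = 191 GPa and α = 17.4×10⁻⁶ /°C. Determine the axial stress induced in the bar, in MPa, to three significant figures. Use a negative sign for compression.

-246 MPa

Free thermal expansion αLΔT = 17.4e-6 · 6120 · 74 = 7.88 mm.
The walls impose strain ε = −(7.88)/6120 = -1.2876e-03; σ = Eε = 191000 · -1.2876e-03 = -245.9 MPa.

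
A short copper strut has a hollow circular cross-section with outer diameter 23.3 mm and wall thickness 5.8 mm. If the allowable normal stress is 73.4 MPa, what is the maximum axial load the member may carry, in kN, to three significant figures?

A = 318.9 mm².
P_max = σ_allow · A = 73.4 · 318.9 = 23410 N = 23.41 kN.

23.4 kN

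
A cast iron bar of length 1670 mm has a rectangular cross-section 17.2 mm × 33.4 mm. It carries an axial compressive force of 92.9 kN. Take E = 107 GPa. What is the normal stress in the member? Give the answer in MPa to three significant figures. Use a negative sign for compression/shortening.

-162 MPa

A = 574.5 mm².
σ = N/A = -92900/574.5 = -161.7 MPa.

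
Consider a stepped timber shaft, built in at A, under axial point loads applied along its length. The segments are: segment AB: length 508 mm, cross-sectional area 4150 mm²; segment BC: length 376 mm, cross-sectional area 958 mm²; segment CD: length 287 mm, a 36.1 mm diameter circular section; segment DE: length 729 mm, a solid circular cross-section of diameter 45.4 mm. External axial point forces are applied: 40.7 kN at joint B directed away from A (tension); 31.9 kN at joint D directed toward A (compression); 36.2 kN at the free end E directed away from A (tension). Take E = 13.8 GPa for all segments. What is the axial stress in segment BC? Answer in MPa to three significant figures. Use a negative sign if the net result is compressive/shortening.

4.49 MPa

Internal axial forces (sectioning from the free end, tension +): N_DE = 36.2 kN, N_CD = 4.3 kN, N_BC = 4.3 kN, N_AB = 45 kN.
σ_BC = N_BC/A_BC = 4300/958 = 4.489 MPa.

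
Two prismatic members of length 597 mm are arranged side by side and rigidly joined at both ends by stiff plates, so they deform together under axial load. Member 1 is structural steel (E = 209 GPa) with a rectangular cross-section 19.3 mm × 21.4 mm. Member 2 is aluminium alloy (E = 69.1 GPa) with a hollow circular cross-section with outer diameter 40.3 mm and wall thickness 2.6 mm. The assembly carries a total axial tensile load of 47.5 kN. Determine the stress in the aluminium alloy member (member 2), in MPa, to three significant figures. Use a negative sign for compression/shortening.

A_1 = 413 mm².
A_2 = 307.9 mm².
Equal strain + equilibrium ⇒ each member carries load in proportion to AE: A₁E₁ = 86320000 N, A₂E₂ = 21280000 N, ΣAE = 107600000 N.
σ₂ = P·E₂/ΣAE = 47500·69100/107600000 = 30.5 MPa.

30.5 MPa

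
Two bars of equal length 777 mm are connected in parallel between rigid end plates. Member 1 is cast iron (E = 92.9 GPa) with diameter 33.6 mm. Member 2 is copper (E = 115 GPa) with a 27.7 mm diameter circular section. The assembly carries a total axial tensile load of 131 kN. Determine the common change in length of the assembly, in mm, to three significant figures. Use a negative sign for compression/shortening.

A_1 = 886.7 mm².
A_2 = 602.6 mm².
Equal strain + equilibrium ⇒ each member carries load in proportion to AE: A₁E₁ = 82370000 N, A₂E₂ = 69300000 N, ΣAE = 151700000 N.
δ = PL/ΣAE = 131000·777/151700000 = 0.6711 mm.

0.671 mm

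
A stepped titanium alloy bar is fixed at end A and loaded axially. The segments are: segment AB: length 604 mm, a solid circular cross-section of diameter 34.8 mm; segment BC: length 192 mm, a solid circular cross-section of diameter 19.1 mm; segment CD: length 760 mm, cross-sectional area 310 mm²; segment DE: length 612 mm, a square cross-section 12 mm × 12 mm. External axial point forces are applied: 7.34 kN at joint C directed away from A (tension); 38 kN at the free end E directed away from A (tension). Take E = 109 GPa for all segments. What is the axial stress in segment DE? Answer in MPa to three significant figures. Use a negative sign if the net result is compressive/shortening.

264 MPa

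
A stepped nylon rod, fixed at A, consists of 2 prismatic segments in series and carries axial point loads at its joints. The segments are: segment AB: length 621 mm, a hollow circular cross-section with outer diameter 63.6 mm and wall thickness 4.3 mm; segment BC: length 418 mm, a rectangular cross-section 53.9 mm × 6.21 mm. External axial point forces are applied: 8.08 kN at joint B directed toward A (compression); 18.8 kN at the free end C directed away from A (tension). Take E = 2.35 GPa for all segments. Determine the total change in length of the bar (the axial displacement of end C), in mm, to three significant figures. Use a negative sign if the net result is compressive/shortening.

Internal axial forces (sectioning from the free end, tension +): N_BC = 18.8 kN, N_AB = 10.72 kN.
A_AB = 801.1 mm².
A_BC = 334.7 mm².
δ_AB = 10720·621/(801.1·2350) = 3.536 mm
δ_BC = 18800·418/(334.7·2350) = 9.99 mm
δ = Σδ_i = 13.53 mm.

13.5 mm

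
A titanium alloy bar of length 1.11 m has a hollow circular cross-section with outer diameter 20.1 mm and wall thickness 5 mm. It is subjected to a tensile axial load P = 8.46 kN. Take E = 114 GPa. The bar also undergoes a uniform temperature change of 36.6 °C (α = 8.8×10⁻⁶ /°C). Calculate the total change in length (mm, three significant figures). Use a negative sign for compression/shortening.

A = 237.2 mm².
δ_mech = NL/(AE) = 8460·1110/(237.2·114000) = 0.3473 mm.
δ_thermal = αLΔT = 8.8e-6·1110·36.6 = 0.3575 mm.
δ = δ_mech + δ_thermal = 0.7048 mm.

0.705 mm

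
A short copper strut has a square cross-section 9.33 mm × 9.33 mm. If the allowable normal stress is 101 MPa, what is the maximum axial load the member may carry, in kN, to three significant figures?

8.79 kN

A = 87.05 mm².
P_max = σ_allow · A = 101 · 87.05 = 8792 N = 8.792 kN.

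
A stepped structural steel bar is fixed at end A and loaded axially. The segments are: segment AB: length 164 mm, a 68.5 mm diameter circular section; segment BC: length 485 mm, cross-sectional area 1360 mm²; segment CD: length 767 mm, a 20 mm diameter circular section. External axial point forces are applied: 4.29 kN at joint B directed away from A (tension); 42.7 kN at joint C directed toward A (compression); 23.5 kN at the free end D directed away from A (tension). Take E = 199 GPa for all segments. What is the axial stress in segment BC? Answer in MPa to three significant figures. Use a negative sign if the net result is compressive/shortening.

Internal axial forces (sectioning from the free end, tension +): N_CD = 23.5 kN, N_BC = -19.2 kN, N_AB = -14.91 kN.
σ_BC = N_BC/A_BC = -19200/1360 = -14.12 MPa.

-14.1 MPa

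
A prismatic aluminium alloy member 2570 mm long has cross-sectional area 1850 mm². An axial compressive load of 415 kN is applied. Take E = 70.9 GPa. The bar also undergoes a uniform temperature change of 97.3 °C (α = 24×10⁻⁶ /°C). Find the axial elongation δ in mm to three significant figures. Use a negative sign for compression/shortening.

-2.13 mm

δ_mech = NL/(AE) = -415000·2570/(1850·70900) = -8.131 mm.
δ_thermal = αLΔT = 24e-6·2570·97.3 = 6.001 mm.
δ = δ_mech + δ_thermal = -2.13 mm.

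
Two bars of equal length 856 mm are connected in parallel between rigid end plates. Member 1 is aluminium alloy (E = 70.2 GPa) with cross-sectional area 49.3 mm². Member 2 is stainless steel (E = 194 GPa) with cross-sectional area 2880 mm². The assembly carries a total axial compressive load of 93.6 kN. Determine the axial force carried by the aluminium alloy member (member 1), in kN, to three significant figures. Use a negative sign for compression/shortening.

Equal strain + equilibrium ⇒ each member carries load in proportion to AE: A₁E₁ = 3461000 N, A₂E₂ = 558700000 N, ΣAE = 562200000 N.
F₁ = P·A₁E₁/ΣAE = -93600·3461000/562200000 = -576.2 N.

-0.576 kN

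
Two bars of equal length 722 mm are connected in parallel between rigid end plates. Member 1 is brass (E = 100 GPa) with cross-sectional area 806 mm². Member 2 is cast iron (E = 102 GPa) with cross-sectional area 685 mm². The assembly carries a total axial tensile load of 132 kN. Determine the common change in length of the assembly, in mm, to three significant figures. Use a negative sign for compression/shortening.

Equal strain + equilibrium ⇒ each member carries load in proportion to AE: A₁E₁ = 80600000 N, A₂E₂ = 69870000 N, ΣAE = 150500000 N.
δ = PL/ΣAE = 132000·722/150500000 = 0.6334 mm.

0.633 mm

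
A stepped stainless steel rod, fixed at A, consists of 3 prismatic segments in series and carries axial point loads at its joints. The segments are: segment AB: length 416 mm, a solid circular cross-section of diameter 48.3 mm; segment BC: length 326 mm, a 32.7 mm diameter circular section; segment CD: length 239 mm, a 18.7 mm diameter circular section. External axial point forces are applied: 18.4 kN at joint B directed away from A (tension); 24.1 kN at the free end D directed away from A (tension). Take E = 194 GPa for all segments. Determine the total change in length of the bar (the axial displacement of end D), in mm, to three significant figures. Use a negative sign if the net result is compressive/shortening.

0.206 mm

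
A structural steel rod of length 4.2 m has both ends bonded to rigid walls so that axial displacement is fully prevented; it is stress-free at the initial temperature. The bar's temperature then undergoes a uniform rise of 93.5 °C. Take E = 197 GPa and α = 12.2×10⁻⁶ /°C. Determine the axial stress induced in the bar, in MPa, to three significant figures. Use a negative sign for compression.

Free thermal expansion αLΔT = 12.2e-6 · 4200 · 93.5 = 4.791 mm.
The walls impose strain ε = −(4.791)/4200 = -1.1407e-03; σ = Eε = 197000 · -1.1407e-03 = -224.7 MPa.

-225 MPa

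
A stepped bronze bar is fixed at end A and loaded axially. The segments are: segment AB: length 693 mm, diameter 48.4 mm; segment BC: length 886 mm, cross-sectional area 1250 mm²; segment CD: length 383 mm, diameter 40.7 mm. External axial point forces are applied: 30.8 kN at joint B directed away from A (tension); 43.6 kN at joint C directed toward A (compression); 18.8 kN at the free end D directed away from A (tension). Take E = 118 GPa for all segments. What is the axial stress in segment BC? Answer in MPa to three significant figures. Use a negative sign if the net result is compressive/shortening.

-19.8 MPa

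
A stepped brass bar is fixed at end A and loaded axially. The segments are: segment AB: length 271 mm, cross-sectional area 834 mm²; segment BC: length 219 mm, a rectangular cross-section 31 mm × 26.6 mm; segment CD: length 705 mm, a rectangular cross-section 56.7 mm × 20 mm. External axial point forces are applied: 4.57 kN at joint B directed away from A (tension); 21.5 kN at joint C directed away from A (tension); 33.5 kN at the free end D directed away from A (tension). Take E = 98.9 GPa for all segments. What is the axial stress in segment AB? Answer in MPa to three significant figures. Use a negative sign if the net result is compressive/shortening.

71.4 MPa

Internal axial forces (sectioning from the free end, tension +): N_CD = 33.5 kN, N_BC = 55 kN, N_AB = 59.57 kN.
σ_AB = N_AB/A_AB = 59570/834 = 71.43 MPa.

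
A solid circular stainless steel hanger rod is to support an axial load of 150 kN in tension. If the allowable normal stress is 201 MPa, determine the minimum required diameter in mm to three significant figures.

Required area A ≥ P/σ_allow = 150000/201 = 746.3 mm².
For a solid circular section, d ≥ √(4A/π) = 30.82 mm.

30.8 mm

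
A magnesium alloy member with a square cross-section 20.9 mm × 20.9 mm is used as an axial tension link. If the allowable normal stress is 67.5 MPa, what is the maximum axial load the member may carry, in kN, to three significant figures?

29.5 kN

A = 436.8 mm².
P_max = σ_allow · A = 67.5 · 436.8 = 29480 N = 29.48 kN.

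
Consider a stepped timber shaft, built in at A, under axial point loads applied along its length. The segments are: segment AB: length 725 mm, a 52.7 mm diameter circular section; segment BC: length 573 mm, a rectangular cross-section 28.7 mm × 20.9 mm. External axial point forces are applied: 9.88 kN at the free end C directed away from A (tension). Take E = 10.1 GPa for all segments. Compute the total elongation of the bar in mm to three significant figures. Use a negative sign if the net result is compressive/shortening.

Internal axial forces (sectioning from the free end, tension +): N_BC = 9.88 kN, N_AB = 9.88 kN.
A_AB = 2181 mm².
A_BC = 599.8 mm².
δ_AB = 9880·725/(2181·10100) = 0.3251 mm
δ_BC = 9880·573/(599.8·10100) = 0.9345 mm
δ = Σδ_i = 1.26 mm.

1.26 mm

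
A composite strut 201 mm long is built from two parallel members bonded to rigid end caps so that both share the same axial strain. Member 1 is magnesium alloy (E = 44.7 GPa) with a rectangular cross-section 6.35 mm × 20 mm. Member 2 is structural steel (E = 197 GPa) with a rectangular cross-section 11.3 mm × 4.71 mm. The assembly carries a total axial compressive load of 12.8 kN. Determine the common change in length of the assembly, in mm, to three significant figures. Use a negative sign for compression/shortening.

-0.159 mm

A_1 = 127 mm².
A_2 = 53.22 mm².
Equal strain + equilibrium ⇒ each member carries load in proportion to AE: A₁E₁ = 5677000 N, A₂E₂ = 10480000 N, ΣAE = 16160000 N.
δ = PL/ΣAE = -12800·201/16160000 = -0.1592 mm.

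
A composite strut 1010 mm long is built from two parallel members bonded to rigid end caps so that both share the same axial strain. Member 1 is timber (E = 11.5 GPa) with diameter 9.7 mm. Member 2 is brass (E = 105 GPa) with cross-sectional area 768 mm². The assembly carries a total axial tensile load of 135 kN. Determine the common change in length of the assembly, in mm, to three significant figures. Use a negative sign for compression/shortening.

1.67 mm

A_1 = 73.9 mm².
Equal strain + equilibrium ⇒ each member carries load in proportion to AE: A₁E₁ = 849800 N, A₂E₂ = 80640000 N, ΣAE = 81490000 N.
δ = PL/ΣAE = 135000·1010/81490000 = 1.673 mm.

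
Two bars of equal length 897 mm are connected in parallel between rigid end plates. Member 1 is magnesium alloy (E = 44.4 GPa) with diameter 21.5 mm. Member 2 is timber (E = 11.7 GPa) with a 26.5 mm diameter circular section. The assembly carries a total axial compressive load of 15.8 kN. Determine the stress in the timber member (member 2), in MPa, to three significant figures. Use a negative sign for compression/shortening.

A_1 = 363.1 mm².
A_2 = 551.5 mm².
Equal strain + equilibrium ⇒ each member carries load in proportion to AE: A₁E₁ = 16120000 N, A₂E₂ = 6453000 N, ΣAE = 22570000 N.
σ₂ = P·E₂/ΣAE = -15800·11700/22570000 = -8.19 MPa.

-8.19 MPa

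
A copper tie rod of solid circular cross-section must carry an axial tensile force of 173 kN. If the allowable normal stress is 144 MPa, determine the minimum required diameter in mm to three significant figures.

39.1 mm

Required area A ≥ P/σ_allow = 173000/144 = 1201 mm².
For a solid circular section, d ≥ √(4A/π) = 39.11 mm.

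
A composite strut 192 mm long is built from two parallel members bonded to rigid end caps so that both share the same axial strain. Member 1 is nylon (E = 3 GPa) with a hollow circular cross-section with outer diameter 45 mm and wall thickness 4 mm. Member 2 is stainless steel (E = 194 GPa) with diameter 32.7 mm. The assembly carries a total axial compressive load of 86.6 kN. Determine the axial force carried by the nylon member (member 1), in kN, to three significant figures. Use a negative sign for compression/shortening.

-0.814 kN

A_1 = 515.2 mm².
A_2 = 839.8 mm².
Equal strain + equilibrium ⇒ each member carries load in proportion to AE: A₁E₁ = 1546000 N, A₂E₂ = 162900000 N, ΣAE = 164500000 N.
F₁ = P·A₁E₁/ΣAE = -86600·1546000/164500000 = -813.9 N.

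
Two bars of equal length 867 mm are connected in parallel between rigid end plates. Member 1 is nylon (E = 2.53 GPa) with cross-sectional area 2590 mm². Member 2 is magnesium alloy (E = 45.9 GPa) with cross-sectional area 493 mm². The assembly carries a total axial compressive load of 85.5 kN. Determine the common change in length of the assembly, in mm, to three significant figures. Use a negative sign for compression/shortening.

Equal strain + equilibrium ⇒ each member carries load in proportion to AE: A₁E₁ = 6553000 N, A₂E₂ = 22630000 N, ΣAE = 29180000 N.
δ = PL/ΣAE = -85500·867/29180000 = -2.54 mm.

-2.54 mm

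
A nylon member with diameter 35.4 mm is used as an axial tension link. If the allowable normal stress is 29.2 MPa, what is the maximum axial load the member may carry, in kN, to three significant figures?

28.7 kN

A = 984.2 mm².
P_max = σ_allow · A = 29.2 · 984.2 = 28740 N = 28.74 kN.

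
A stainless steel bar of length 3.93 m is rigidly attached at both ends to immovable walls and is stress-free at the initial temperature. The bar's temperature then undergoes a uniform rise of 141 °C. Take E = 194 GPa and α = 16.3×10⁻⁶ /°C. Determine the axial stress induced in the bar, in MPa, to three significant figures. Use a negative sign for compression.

-446 MPa

Free thermal expansion αLΔT = 16.3e-6 · 3930 · 141 = 9.032 mm.
The walls impose strain ε = −(9.032)/3930 = -2.2983e-03; σ = Eε = 194000 · -2.2983e-03 = -445.9 MPa.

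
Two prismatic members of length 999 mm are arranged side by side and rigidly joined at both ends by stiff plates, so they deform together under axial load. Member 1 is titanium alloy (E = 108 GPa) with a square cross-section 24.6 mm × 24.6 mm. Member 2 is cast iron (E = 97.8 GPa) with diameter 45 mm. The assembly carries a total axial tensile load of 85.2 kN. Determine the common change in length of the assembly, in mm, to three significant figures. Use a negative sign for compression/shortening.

0.385 mm

A_1 = 605.2 mm².
A_2 = 1590 mm².
Equal strain + equilibrium ⇒ each member carries load in proportion to AE: A₁E₁ = 65360000 N, A₂E₂ = 155500000 N, ΣAE = 220900000 N.
δ = PL/ΣAE = 85200·999/220900000 = 0.3853 mm.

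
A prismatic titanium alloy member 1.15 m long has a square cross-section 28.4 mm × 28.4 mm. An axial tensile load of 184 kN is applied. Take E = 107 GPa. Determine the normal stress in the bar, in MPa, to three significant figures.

A = 806.6 mm².
σ = N/A = 184000/806.6 = 228.1 MPa.

228 MPa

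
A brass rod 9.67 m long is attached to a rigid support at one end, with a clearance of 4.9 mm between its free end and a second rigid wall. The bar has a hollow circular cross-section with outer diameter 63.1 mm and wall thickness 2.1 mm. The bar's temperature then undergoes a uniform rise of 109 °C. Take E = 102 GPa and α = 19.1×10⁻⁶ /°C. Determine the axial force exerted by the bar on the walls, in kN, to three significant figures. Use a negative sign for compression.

-64.7 kN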